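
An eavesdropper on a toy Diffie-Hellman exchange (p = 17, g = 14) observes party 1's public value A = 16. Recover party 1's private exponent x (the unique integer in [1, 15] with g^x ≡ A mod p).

Try successive powers of 14 modulo 17:
14^1 ≡ 14
14^2 ≡ 9
14^3 ≡ 7
14^4 ≡ 13
14^5 ≡ 12
14^6 ≡ 15
14^7 ≡ 6
14^8 ≡ 16
Found: x = 8.

8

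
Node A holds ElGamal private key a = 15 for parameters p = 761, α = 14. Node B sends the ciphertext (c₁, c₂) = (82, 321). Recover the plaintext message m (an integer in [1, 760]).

Shared mask s = c₁^a mod p = 82^15 mod 761.
82^1 ≡ 82 (mod 761)
82^2 = (82^1)^2 ≡ 82^2 = 6724 ≡ 636 (mod 761)
82^4 = (82^2)^2 ≡ 636^2 = 404496 ≡ 405 (mod 761)
82^8 = (82^4)^2 ≡ 405^2 = 164025 ≡ 410 (mod 761)
82^15 = 82^8 · 82^4 · 82^2 · 82^1 ≡ 410 · 405 · 636 · 82 ≡ 528 (mod 761).
So s = 528; s⁻¹ ≡ 356 (mod 761).
m = c₂ · s⁻¹ mod 761 = 321 · 356 mod 761 = 126.

126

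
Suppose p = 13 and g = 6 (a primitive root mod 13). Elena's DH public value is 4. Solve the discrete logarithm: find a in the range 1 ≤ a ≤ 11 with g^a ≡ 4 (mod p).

Try successive powers of 6 modulo 13:
6^1 ≡ 6
6^2 ≡ 10
6^3 ≡ 8
6^4 ≡ 9
6^5 ≡ 2
6^6 ≡ 12
6^7 ≡ 7
6^8 ≡ 3
6^9 ≡ 5
6^10 ≡ 4
Found: a = 10.

10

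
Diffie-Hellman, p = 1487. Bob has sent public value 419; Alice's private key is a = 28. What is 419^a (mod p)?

Shared key K = 419^28 mod 1487.
419^1 ≡ 419 (mod 1487)
419^2 = (419^1)^2 ≡ 419^2 = 175561 ≡ 95 (mod 1487)
419^4 = (419^2)^2 ≡ 95^2 = 9025 ≡ 103 (mod 1487)
419^8 = (419^4)^2 ≡ 103^2 = 10609 ≡ 200 (mod 1487)
419^16 = (419^8)^2 ≡ 200^2 = 40000 ≡ 1338 (mod 1487)
419^28 = 419^16 · 419^8 · 419^4 ≡ 1338 · 200 · 103 ≡ 1255 (mod 1487).

1255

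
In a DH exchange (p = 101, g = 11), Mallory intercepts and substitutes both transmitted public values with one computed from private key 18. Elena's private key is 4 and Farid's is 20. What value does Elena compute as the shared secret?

78

Elena receives Mallory's public value M = 11^18 mod 101 instead of the honest one.
11^1 ≡ 11 (mod 101)
11^2 = (11^1)^2 ≡ 11^2 = 121 ≡ 20 (mod 101)
11^4 = (11^2)^2 ≡ 20^2 = 400 ≡ 97 (mod 101)
11^8 = (11^4)^2 ≡ 97^2 = 9409 ≡ 16 (mod 101)
11^16 = (11^8)^2 ≡ 16^2 = 256 ≡ 54 (mod 101)
11^18 = 11^16 · 11^2 ≡ 54 · 20 ≡ 70 (mod 101).
So M = 70. Elena computes K = M^4 mod 101.
70^1 ≡ 70 (mod 101)
70^2 = (70^1)^2 ≡ 70^2 = 4900 ≡ 52 (mod 101)
70^4 = (70^2)^2 ≡ 52^2 = 2704 ≡ 78 (mod 101)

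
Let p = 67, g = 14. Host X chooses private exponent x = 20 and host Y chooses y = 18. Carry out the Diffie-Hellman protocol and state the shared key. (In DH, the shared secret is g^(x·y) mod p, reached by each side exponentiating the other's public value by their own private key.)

Host Y sends B = g^y mod p = 14^18 mod 67.
14^1 ≡ 14 (mod 67)
14^2 = (14^1)^2 ≡ 14^2 = 196 ≡ 62 (mod 67)
14^4 = (14^2)^2 ≡ 62^2 = 3844 ≡ 25 (mod 67)
14^8 = (14^4)^2 ≡ 25^2 = 625 ≡ 22 (mod 67)
14^16 = (14^8)^2 ≡ 22^2 = 484 ≡ 15 (mod 67)
14^18 = 14^16 · 14^2 ≡ 15 · 62 ≡ 59 (mod 67).
So B = 59. Host X then computes K = B^x mod p = 59^20 mod 67.
59^1 ≡ 59 (mod 67)
59^2 = (59^1)^2 ≡ 59^2 = 3481 ≡ 64 (mod 67)
59^4 = (59^2)^2 ≡ 64^2 = 4096 ≡ 9 (mod 67)
59^8 = (59^4)^2 ≡ 9^2 = 81 ≡ 14 (mod 67)
59^16 = (59^8)^2 ≡ 14^2 = 196 ≡ 62 (mod 67)
59^20 = 59^16 · 59^4 ≡ 62 · 9 ≡ 22 (mod 67).

22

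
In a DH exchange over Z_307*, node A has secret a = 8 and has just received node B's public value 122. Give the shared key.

90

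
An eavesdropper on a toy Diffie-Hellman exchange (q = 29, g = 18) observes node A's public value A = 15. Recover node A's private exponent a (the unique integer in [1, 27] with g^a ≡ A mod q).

5

Try successive powers of 18 modulo 29:
18^1 ≡ 18
18^2 ≡ 5
18^3 ≡ 3
18^4 ≡ 25
18^5 ≡ 15
Found: a = 5.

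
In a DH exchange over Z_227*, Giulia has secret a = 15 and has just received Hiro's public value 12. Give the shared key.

Shared key K = 12^15 mod 227.
12^1 ≡ 12 (mod 227)
12^2 = (12^1)^2 ≡ 12^2 = 144 ≡ 144 (mod 227)
12^4 = (12^2)^2 ≡ 144^2 = 20736 ≡ 79 (mod 227)
12^8 = (12^4)^2 ≡ 79^2 = 6241 ≡ 112 (mod 227)
12^15 = 12^8 · 12^4 · 12^2 · 12^1 ≡ 112 · 79 · 144 · 12 ≡ 213 (mod 227).

213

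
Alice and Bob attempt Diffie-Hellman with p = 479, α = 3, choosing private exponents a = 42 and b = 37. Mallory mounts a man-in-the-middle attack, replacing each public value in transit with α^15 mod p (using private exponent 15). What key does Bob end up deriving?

49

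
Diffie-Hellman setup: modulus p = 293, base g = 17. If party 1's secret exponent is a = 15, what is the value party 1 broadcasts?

Public value = 17^15 mod 293.
17^1 ≡ 17 (mod 293)
17^2 = (17^1)^2 ≡ 17^2 = 289 ≡ 289 (mod 293)
17^4 = (17^2)^2 ≡ 289^2 = 83521 ≡ 16 (mod 293)
17^8 = (17^4)^2 ≡ 16^2 = 256 ≡ 256 (mod 293)
17^15 = 17^8 · 17^4 · 17^2 · 17^1 ≡ 256 · 16 · 289 · 17 ≡ 115 (mod 293).

115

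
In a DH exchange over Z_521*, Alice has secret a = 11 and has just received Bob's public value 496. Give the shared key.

496

Shared key K = 496^11 mod 521.
496^1 ≡ 496 (mod 521)
496^2 = (496^1)^2 ≡ 496^2 = 246016 ≡ 104 (mod 521)
496^4 = (496^2)^2 ≡ 104^2 = 10816 ≡ 396 (mod 521)
496^8 = (496^4)^2 ≡ 396^2 = 156816 ≡ 516 (mod 521)
496^11 = 496^8 · 496^2 · 496^1 ≡ 516 · 104 · 496 ≡ 496 (mod 521).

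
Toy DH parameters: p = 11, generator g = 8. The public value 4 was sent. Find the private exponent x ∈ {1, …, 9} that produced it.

Try successive powers of 8 modulo 11:
8^1 ≡ 8
8^2 ≡ 9
8^3 ≡ 6
8^4 ≡ 4
Found: x = 4.

4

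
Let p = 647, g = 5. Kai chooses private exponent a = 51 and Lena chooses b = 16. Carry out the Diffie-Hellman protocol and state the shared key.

Kai sends A = g^a mod p = 5^51 mod 647.
5^1 ≡ 5 (mod 647)
5^2 = (5^1)^2 ≡ 5^2 = 25 ≡ 25 (mod 647)
5^4 = (5^2)^2 ≡ 25^2 = 625 ≡ 625 (mod 647)
5^8 = (5^4)^2 ≡ 625^2 = 390625 ≡ 484 (mod 647)
5^16 = (5^8)^2 ≡ 484^2 = 234256 ≡ 42 (mod 647)
5^32 = (5^16)^2 ≡ 42^2 = 1764 ≡ 470 (mod 647)
5^51 = 5^32 · 5^16 · 5^2 · 5^1 ≡ 470 · 42 · 25 · 5 ≡ 489 (mod 647).
So A = 489. Lena then computes K = A^b mod p = 489^16 mod 647.
489^1 ≡ 489 (mod 647)
489^2 = (489^1)^2 ≡ 489^2 = 239121 ≡ 378 (mod 647)
489^4 = (489^2)^2 ≡ 378^2 = 142884 ≡ 544 (mod 647)
489^8 = (489^4)^2 ≡ 544^2 = 295936 ≡ 257 (mod 647)
489^16 = (489^8)^2 ≡ 257^2 = 66049 ≡ 55 (mod 647)

55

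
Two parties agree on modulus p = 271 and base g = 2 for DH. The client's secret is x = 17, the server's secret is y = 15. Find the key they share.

106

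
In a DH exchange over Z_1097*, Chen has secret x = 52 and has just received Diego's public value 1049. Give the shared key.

Shared key K = 1049^52 mod 1097.
1049^1 ≡ 1049 (mod 1097)
1049^2 = (1049^1)^2 ≡ 1049^2 = 1100401 ≡ 110 (mod 1097)
1049^4 = (1049^2)^2 ≡ 110^2 = 12100 ≡ 33 (mod 1097)
1049^8 = (1049^4)^2 ≡ 33^2 = 1089 ≡ 1089 (mod 1097)
1049^16 = (1049^8)^2 ≡ 1089^2 = 1185921 ≡ 64 (mod 1097)
1049^32 = (1049^16)^2 ≡ 64^2 = 4096 ≡ 805 (mod 1097)
1049^52 = 1049^32 · 1049^16 · 1049^4 ≡ 805 · 64 · 33 ≡ 907 (mod 1097).

907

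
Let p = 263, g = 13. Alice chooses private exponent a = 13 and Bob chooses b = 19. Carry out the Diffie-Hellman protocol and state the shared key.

4

Bob sends B = g^b mod p = 13^19 mod 263.
13^1 ≡ 13 (mod 263)
13^2 = (13^1)^2 ≡ 13^2 = 169 ≡ 169 (mod 263)
13^4 = (13^2)^2 ≡ 169^2 = 28561 ≡ 157 (mod 263)
13^8 = (13^4)^2 ≡ 157^2 = 24649 ≡ 190 (mod 263)
13^16 = (13^8)^2 ≡ 190^2 = 36100 ≡ 69 (mod 263)
13^19 = 13^16 · 13^2 · 13^1 ≡ 69 · 169 · 13 ≡ 105 (mod 263).
So B = 105. Alice then computes K = B^a mod p = 105^13 mod 263.
105^1 ≡ 105 (mod 263)
105^2 = (105^1)^2 ≡ 105^2 = 11025 ≡ 242 (mod 263)
105^4 = (105^2)^2 ≡ 242^2 = 58564 ≡ 178 (mod 263)
105^8 = (105^4)^2 ≡ 178^2 = 31684 ≡ 124 (mod 263)
105^13 = 105^8 · 105^4 · 105^1 ≡ 124 · 178 · 105 ≡ 4 (mod 263).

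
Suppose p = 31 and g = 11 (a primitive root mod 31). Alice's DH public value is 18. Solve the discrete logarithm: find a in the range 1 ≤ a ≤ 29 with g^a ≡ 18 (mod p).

22

Try successive powers of 11 modulo 31:
11^1 ≡ 11
11^2 ≡ 28
11^3 ≡ 29
11^4 ≡ 9
11^5 ≡ 6
11^6 ≡ 4
11^7 ≡ 13
11^8 ≡ 19
11^9 ≡ 23
11^10 ≡ 5
11^11 ≡ 24
11^12 ≡ 16
11^13 ≡ 21
11^14 ≡ 14
11^15 ≡ 30
11^16 ≡ 20
11^17 ≡ 3
11^18 ≡ 2
11^19 ≡ 22
11^20 ≡ 25
11^21 ≡ 27
11^22 ≡ 18
Found: a = 22.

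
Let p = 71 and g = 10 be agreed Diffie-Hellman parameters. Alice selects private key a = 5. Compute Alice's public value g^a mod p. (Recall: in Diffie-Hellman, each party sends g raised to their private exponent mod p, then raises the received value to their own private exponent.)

32

Public value = 10^5 mod 71.
10^1 ≡ 10 (mod 71)
10^2 = (10^1)^2 ≡ 10^2 = 100 ≡ 29 (mod 71)
10^4 = (10^2)^2 ≡ 29^2 = 841 ≡ 60 (mod 71)
10^5 = 10^4 · 10^1 ≡ 60 · 10 ≡ 32 (mod 71).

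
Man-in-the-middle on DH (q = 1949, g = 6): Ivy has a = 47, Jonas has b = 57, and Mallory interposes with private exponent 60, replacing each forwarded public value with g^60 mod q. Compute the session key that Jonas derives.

451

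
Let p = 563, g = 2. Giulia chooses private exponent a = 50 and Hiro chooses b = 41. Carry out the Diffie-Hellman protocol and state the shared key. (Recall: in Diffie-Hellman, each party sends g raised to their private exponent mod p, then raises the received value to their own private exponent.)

548

Giulia sends A = g^a mod p = 2^50 mod 563.
2^1 ≡ 2 (mod 563)
2^2 = (2^1)^2 ≡ 2^2 = 4 ≡ 4 (mod 563)
2^4 = (2^2)^2 ≡ 4^2 = 16 ≡ 16 (mod 563)
2^8 = (2^4)^2 ≡ 16^2 = 256 ≡ 256 (mod 563)
2^16 = (2^8)^2 ≡ 256^2 = 65536 ≡ 228 (mod 563)
2^32 = (2^16)^2 ≡ 228^2 = 51984 ≡ 188 (mod 563)
2^50 = 2^32 · 2^16 · 2^2 ≡ 188 · 228 · 4 ≡ 304 (mod 563).
So A = 304. Hiro then computes K = A^b mod p = 304^41 mod 563.
304^1 ≡ 304 (mod 563)
304^2 = (304^1)^2 ≡ 304^2 = 92416 ≡ 84 (mod 563)
304^4 = (304^2)^2 ≡ 84^2 = 7056 ≡ 300 (mod 563)
304^8 = (304^4)^2 ≡ 300^2 = 90000 ≡ 483 (mod 563)
304^16 = (304^8)^2 ≡ 483^2 = 233289 ≡ 207 (mod 563)
304^32 = (304^16)^2 ≡ 207^2 = 42849 ≡ 61 (mod 563)
304^41 = 304^32 · 304^8 · 304^1 ≡ 61 · 483 · 304 ≡ 548 (mod 563).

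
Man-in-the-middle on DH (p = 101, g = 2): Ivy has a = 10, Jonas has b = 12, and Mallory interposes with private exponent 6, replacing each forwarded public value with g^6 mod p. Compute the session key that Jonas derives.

24

Jonas receives Mallory's public value M = 2^6 mod 101 instead of the honest one.
2^1 ≡ 2 (mod 101)
2^2 = (2^1)^2 ≡ 2^2 = 4 ≡ 4 (mod 101)
2^4 = (2^2)^2 ≡ 4^2 = 16 ≡ 16 (mod 101)
2^6 = 2^4 · 2^2 ≡ 16 · 4 ≡ 64 (mod 101).
So M = 64. Jonas computes K = M^12 mod 101.
64^1 ≡ 64 (mod 101)
64^2 = (64^1)^2 ≡ 64^2 = 4096 ≡ 56 (mod 101)
64^4 = (64^2)^2 ≡ 56^2 = 3136 ≡ 5 (mod 101)
64^8 = (64^4)^2 ≡ 5^2 = 25 ≡ 25 (mod 101)
64^12 = 64^8 · 64^4 ≡ 25 · 5 ≡ 24 (mod 101).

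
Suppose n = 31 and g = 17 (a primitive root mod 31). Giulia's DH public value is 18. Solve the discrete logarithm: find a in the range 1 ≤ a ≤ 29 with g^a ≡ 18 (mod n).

Try successive powers of 17 modulo 31:
17^1 ≡ 17
17^2 ≡ 10
17^3 ≡ 15
17^4 ≡ 7
17^5 ≡ 26
17^6 ≡ 8
17^7 ≡ 12
17^8 ≡ 18
Found: a = 8.

8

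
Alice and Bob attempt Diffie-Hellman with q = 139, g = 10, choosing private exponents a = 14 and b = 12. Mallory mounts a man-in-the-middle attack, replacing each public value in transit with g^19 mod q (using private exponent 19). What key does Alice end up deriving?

116

Alice receives Mallory's public value M = 10^19 mod 139 instead of the honest one.
10^1 ≡ 10 (mod 139)
10^2 = (10^1)^2 ≡ 10^2 = 100 ≡ 100 (mod 139)
10^4 = (10^2)^2 ≡ 100^2 = 10000 ≡ 131 (mod 139)
10^8 = (10^4)^2 ≡ 131^2 = 17161 ≡ 64 (mod 139)
10^16 = (10^8)^2 ≡ 64^2 = 4096 ≡ 65 (mod 139)
10^19 = 10^16 · 10^2 · 10^1 ≡ 65 · 100 · 10 ≡ 87 (mod 139).
So M = 87. Alice computes K = M^14 mod 139.
87^1 ≡ 87 (mod 139)
87^2 = (87^1)^2 ≡ 87^2 = 7569 ≡ 63 (mod 139)
87^4 = (87^2)^2 ≡ 63^2 = 3969 ≡ 77 (mod 139)
87^8 = (87^4)^2 ≡ 77^2 = 5929 ≡ 91 (mod 139)
87^14 = 87^8 · 87^4 · 87^2 ≡ 91 · 77 · 63 ≡ 116 (mod 139).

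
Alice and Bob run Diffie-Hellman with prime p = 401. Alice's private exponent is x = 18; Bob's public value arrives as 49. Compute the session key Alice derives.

Shared key K = 49^18 mod 401.
49^1 ≡ 49 (mod 401)
49^2 = (49^1)^2 ≡ 49^2 = 2401 ≡ 396 (mod 401)
49^4 = (49^2)^2 ≡ 396^2 = 156816 ≡ 25 (mod 401)
49^8 = (49^4)^2 ≡ 25^2 = 625 ≡ 224 (mod 401)
49^16 = (49^8)^2 ≡ 224^2 = 50176 ≡ 51 (mod 401)
49^18 = 49^16 · 49^2 ≡ 51 · 396 ≡ 146 (mod 401).

146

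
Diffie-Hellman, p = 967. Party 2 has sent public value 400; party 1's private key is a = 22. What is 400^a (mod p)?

Shared key K = 400^22 mod 967.
400^1 ≡ 400 (mod 967)
400^2 = (400^1)^2 ≡ 400^2 = 160000 ≡ 445 (mod 967)
400^4 = (400^2)^2 ≡ 445^2 = 198025 ≡ 757 (mod 967)
400^8 = (400^4)^2 ≡ 757^2 = 573049 ≡ 585 (mod 967)
400^16 = (400^8)^2 ≡ 585^2 = 342225 ≡ 874 (mod 967)
400^22 = 400^16 · 400^4 · 400^2 ≡ 874 · 757 · 445 ≡ 421 (mod 967).

421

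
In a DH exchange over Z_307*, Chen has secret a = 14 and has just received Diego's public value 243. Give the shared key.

9

Shared key K = 243^14 mod 307.
243^1 ≡ 243 (mod 307)
243^2 = (243^1)^2 ≡ 243^2 = 59049 ≡ 105 (mod 307)
243^4 = (243^2)^2 ≡ 105^2 = 11025 ≡ 280 (mod 307)
243^8 = (243^4)^2 ≡ 280^2 = 78400 ≡ 115 (mod 307)
243^14 = 243^8 · 243^4 · 243^2 ≡ 115 · 280 · 105 ≡ 9 (mod 307).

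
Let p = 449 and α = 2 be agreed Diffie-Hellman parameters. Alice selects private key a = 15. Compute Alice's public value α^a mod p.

Public value = 2^15 mod 449.
2^1 ≡ 2 (mod 449)
2^2 = (2^1)^2 ≡ 2^2 = 4 ≡ 4 (mod 449)
2^4 = (2^2)^2 ≡ 4^2 = 16 ≡ 16 (mod 449)
2^8 = (2^4)^2 ≡ 16^2 = 256 ≡ 256 (mod 449)
2^15 = 2^8 · 2^4 · 2^2 · 2^1 ≡ 256 · 16 · 4 · 2 ≡ 440 (mod 449).

440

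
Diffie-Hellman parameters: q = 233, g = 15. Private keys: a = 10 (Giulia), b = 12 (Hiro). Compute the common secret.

Hiro sends B = g^b mod q = 15^12 mod 233.
15^1 ≡ 15 (mod 233)
15^2 = (15^1)^2 ≡ 15^2 = 225 ≡ 225 (mod 233)
15^4 = (15^2)^2 ≡ 225^2 = 50625 ≡ 64 (mod 233)
15^8 = (15^4)^2 ≡ 64^2 = 4096 ≡ 135 (mod 233)
15^12 = 15^8 · 15^4 ≡ 135 · 64 ≡ 19 (mod 233).
So B = 19. Giulia then computes K = B^a mod q = 19^10 mod 233.
19^1 ≡ 19 (mod 233)
19^2 = (19^1)^2 ≡ 19^2 = 361 ≡ 128 (mod 233)
19^4 = (19^2)^2 ≡ 128^2 = 16384 ≡ 74 (mod 233)
19^8 = (19^4)^2 ≡ 74^2 = 5476 ≡ 117 (mod 233)
19^10 = 19^8 · 19^2 ≡ 117 · 128 ≡ 64 (mod 233).

64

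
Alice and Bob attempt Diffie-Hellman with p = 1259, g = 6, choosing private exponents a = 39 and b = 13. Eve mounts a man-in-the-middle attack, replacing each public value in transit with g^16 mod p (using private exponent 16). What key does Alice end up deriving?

845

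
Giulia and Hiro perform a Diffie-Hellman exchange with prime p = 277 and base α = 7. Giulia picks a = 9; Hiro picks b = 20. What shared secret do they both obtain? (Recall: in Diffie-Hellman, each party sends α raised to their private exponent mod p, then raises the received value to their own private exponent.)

Giulia sends A = α^a mod p = 7^9 mod 277.
7^1 ≡ 7 (mod 277)
7^2 = (7^1)^2 ≡ 7^2 = 49 ≡ 49 (mod 277)
7^4 = (7^2)^2 ≡ 49^2 = 2401 ≡ 185 (mod 277)
7^8 = (7^4)^2 ≡ 185^2 = 34225 ≡ 154 (mod 277)
7^9 = 7^8 · 7^1 ≡ 154 · 7 ≡ 247 (mod 277).
So A = 247. Hiro then computes K = A^b mod p = 247^20 mod 277.
247^1 ≡ 247 (mod 277)
247^2 = (247^1)^2 ≡ 247^2 = 61009 ≡ 69 (mod 277)
247^4 = (247^2)^2 ≡ 69^2 = 4761 ≡ 52 (mod 277)
247^8 = (247^4)^2 ≡ 52^2 = 2704 ≡ 211 (mod 277)
247^16 = (247^8)^2 ≡ 211^2 = 44521 ≡ 201 (mod 277)
247^20 = 247^16 · 247^4 ≡ 201 · 52 ≡ 203 (mod 277).

203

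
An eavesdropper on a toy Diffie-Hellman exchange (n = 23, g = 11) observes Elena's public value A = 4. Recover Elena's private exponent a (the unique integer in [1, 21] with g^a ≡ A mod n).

20

Try successive powers of 11 modulo 23:
11^1 ≡ 11
11^2 ≡ 6
11^3 ≡ 20
11^4 ≡ 13
11^5 ≡ 5
11^6 ≡ 9
11^7 ≡ 7
11^8 ≡ 8
11^9 ≡ 19
11^10 ≡ 2
11^11 ≡ 22
11^12 ≡ 12
11^13 ≡ 17
11^14 ≡ 3
11^15 ≡ 10
11^16 ≡ 18
11^17 ≡ 14
11^18 ≡ 16
11^19 ≡ 15
11^20 ≡ 4
Found: a = 20.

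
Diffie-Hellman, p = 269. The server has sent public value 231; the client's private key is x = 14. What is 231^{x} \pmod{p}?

Shared key K = 231^14 mod 269.
231^1 ≡ 231 (mod 269)
231^2 = (231^1)^2 ≡ 231^2 = 53361 ≡ 99 (mod 269)
231^4 = (231^2)^2 ≡ 99^2 = 9801 ≡ 117 (mod 269)
231^8 = (231^4)^2 ≡ 117^2 = 13689 ≡ 239 (mod 269)
231^14 = 231^8 · 231^4 · 231^2 ≡ 239 · 117 · 99 ≡ 58 (mod 269).

58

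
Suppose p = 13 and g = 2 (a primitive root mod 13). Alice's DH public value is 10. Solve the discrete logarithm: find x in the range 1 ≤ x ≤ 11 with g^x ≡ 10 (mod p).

10

Try successive powers of 2 modulo 13:
2^1 ≡ 2
2^2 ≡ 4
2^3 ≡ 8
2^4 ≡ 3
2^5 ≡ 6
2^6 ≡ 12
2^7 ≡ 11
2^8 ≡ 9
2^9 ≡ 5
2^10 ≡ 10
Found: x = 10.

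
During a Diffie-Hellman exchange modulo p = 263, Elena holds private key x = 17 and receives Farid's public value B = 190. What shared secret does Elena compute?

Shared key K = 190^17 mod 263.
190^1 ≡ 190 (mod 263)
190^2 = (190^1)^2 ≡ 190^2 = 36100 ≡ 69 (mod 263)
190^4 = (190^2)^2 ≡ 69^2 = 4761 ≡ 27 (mod 263)
190^8 = (190^4)^2 ≡ 27^2 = 729 ≡ 203 (mod 263)
190^16 = (190^8)^2 ≡ 203^2 = 41209 ≡ 181 (mod 263)
190^17 = 190^16 · 190^1 ≡ 181 · 190 ≡ 200 (mod 263).

200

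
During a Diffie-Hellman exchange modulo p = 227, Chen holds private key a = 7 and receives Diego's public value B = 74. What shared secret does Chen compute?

36

Shared key K = 74^7 mod 227.
74^1 ≡ 74 (mod 227)
74^2 = (74^1)^2 ≡ 74^2 = 5476 ≡ 28 (mod 227)
74^4 = (74^2)^2 ≡ 28^2 = 784 ≡ 103 (mod 227)
74^7 = 74^4 · 74^2 · 74^1 ≡ 103 · 28 · 74 ≡ 36 (mod 227).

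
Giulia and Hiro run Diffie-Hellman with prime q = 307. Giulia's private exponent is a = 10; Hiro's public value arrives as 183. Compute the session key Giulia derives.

169

Shared key K = 183^10 mod 307.
183^1 ≡ 183 (mod 307)
183^2 = (183^1)^2 ≡ 183^2 = 33489 ≡ 26 (mod 307)
183^4 = (183^2)^2 ≡ 26^2 = 676 ≡ 62 (mod 307)
183^8 = (183^4)^2 ≡ 62^2 = 3844 ≡ 160 (mod 307)
183^10 = 183^8 · 183^2 ≡ 160 · 26 ≡ 169 (mod 307).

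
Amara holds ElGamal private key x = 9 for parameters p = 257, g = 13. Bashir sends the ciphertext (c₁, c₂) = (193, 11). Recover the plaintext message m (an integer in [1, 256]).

44

Shared mask s = c₁^x mod p = 193^9 mod 257.
193^1 ≡ 193 (mod 257)
193^2 = (193^1)^2 ≡ 193^2 = 37249 ≡ 241 (mod 257)
193^4 = (193^2)^2 ≡ 241^2 = 58081 ≡ 256 (mod 257)
193^8 = (193^4)^2 ≡ 256^2 = 65536 ≡ 1 (mod 257)
193^9 = 193^8 · 193^1 ≡ 1 · 193 ≡ 193 (mod 257).
So s = 193; s⁻¹ ≡ 4 (mod 257).
m = c₂ · s⁻¹ mod 257 = 11 · 4 mod 257 = 44.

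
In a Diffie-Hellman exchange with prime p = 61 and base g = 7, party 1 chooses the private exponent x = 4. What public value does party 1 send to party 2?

22

Public value = 7^4 mod 61.
7^1 ≡ 7 (mod 61)
7^2 = (7^1)^2 ≡ 7^2 = 49 ≡ 49 (mod 61)
7^4 = (7^2)^2 ≡ 49^2 = 2401 ≡ 22 (mod 61)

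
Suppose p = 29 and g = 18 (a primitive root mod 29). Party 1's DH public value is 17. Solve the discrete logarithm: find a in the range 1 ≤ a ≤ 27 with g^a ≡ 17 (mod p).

7

Try successive powers of 18 modulo 29:
18^1 ≡ 18
18^2 ≡ 5
18^3 ≡ 3
18^4 ≡ 25
18^5 ≡ 15
18^6 ≡ 9
18^7 ≡ 17
Found: a = 7.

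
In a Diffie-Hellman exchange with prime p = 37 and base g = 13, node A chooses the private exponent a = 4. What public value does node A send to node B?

Public value = 13^4 mod 37.
13^1 ≡ 13 (mod 37)
13^2 = (13^1)^2 ≡ 13^2 = 169 ≡ 21 (mod 37)
13^4 = (13^2)^2 ≡ 21^2 = 441 ≡ 34 (mod 37)

34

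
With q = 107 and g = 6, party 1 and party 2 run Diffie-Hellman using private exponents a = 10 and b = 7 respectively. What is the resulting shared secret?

Party 2 sends B = g^b mod q = 6^7 mod 107.
6^1 ≡ 6 (mod 107)
6^2 = (6^1)^2 ≡ 6^2 = 36 ≡ 36 (mod 107)
6^4 = (6^2)^2 ≡ 36^2 = 1296 ≡ 12 (mod 107)
6^7 = 6^4 · 6^2 · 6^1 ≡ 12 · 36 · 6 ≡ 24 (mod 107).
So B = 24. Party 1 then computes K = B^a mod q = 24^10 mod 107.
24^1 ≡ 24 (mod 107)
24^2 = (24^1)^2 ≡ 24^2 = 576 ≡ 41 (mod 107)
24^4 = (24^2)^2 ≡ 41^2 = 1681 ≡ 76 (mod 107)
24^8 = (24^4)^2 ≡ 76^2 = 5776 ≡ 105 (mod 107)
24^10 = 24^8 · 24^2 ≡ 105 · 41 ≡ 25 (mod 107).

25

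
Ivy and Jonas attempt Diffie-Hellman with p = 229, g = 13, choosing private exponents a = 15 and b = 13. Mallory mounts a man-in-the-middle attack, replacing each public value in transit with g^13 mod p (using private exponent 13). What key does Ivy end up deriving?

Ivy receives Mallory's public value M = 13^13 mod 229 instead of the honest one.
13^1 ≡ 13 (mod 229)
13^2 = (13^1)^2 ≡ 13^2 = 169 ≡ 169 (mod 229)
13^4 = (13^2)^2 ≡ 169^2 = 28561 ≡ 165 (mod 229)
13^8 = (13^4)^2 ≡ 165^2 = 27225 ≡ 203 (mod 229)
13^13 = 13^8 · 13^4 · 13^1 ≡ 203 · 165 · 13 ≡ 106 (mod 229).
So M = 106. Ivy computes K = M^15 mod 229.
106^1 ≡ 106 (mod 229)
106^2 = (106^1)^2 ≡ 106^2 = 11236 ≡ 15 (mod 229)
106^4 = (106^2)^2 ≡ 15^2 = 225 ≡ 225 (mod 229)
106^8 = (106^4)^2 ≡ 225^2 = 50625 ≡ 16 (mod 229)
106^15 = 106^8 · 106^4 · 106^2 · 106^1 ≡ 16 · 225 · 15 · 106 ≡ 145 (mod 229).

145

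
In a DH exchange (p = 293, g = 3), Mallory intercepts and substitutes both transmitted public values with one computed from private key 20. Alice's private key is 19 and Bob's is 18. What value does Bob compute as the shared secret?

91

Bob receives Mallory's public value M = 3^20 mod 293 instead of the honest one.
3^1 ≡ 3 (mod 293)
3^2 = (3^1)^2 ≡ 3^2 = 9 ≡ 9 (mod 293)
3^4 = (3^2)^2 ≡ 9^2 = 81 ≡ 81 (mod 293)
3^8 = (3^4)^2 ≡ 81^2 = 6561 ≡ 115 (mod 293)
3^16 = (3^8)^2 ≡ 115^2 = 13225 ≡ 40 (mod 293)
3^20 = 3^16 · 3^4 ≡ 40 · 81 ≡ 17 (mod 293).
So M = 17. Bob computes K = M^18 mod 293.
17^1 ≡ 17 (mod 293)
17^2 = (17^1)^2 ≡ 17^2 = 289 ≡ 289 (mod 293)
17^4 = (17^2)^2 ≡ 289^2 = 83521 ≡ 16 (mod 293)
17^8 = (17^4)^2 ≡ 16^2 = 256 ≡ 256 (mod 293)
17^16 = (17^8)^2 ≡ 256^2 = 65536 ≡ 197 (mod 293)
17^18 = 17^16 · 17^2 ≡ 197 · 289 ≡ 91 (mod 293).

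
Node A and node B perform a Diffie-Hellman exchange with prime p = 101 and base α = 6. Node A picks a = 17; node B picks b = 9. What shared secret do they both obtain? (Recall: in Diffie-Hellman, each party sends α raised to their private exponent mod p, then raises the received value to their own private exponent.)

Node A sends A = α^a mod p = 6^17 mod 101.
6^1 ≡ 6 (mod 101)
6^2 = (6^1)^2 ≡ 6^2 = 36 ≡ 36 (mod 101)
6^4 = (6^2)^2 ≡ 36^2 = 1296 ≡ 84 (mod 101)
6^8 = (6^4)^2 ≡ 84^2 = 7056 ≡ 87 (mod 101)
6^16 = (6^8)^2 ≡ 87^2 = 7569 ≡ 95 (mod 101)
6^17 = 6^16 · 6^1 ≡ 95 · 6 ≡ 65 (mod 101).
So A = 65. Node B then computes K = A^b mod p = 65^9 mod 101.
65^1 ≡ 65 (mod 101)
65^2 = (65^1)^2 ≡ 65^2 = 4225 ≡ 84 (mod 101)
65^4 = (65^2)^2 ≡ 84^2 = 7056 ≡ 87 (mod 101)
65^8 = (65^4)^2 ≡ 87^2 = 7569 ≡ 95 (mod 101)
65^9 = 65^8 · 65^1 ≡ 95 · 65 ≡ 14 (mod 101).

14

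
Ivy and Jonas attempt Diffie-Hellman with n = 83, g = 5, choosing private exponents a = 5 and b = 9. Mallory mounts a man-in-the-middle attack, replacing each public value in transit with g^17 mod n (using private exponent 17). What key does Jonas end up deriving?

Jonas receives Mallory's public value M = 5^17 mod 83 instead of the honest one.
5^1 ≡ 5 (mod 83)
5^2 = (5^1)^2 ≡ 5^2 = 25 ≡ 25 (mod 83)
5^4 = (5^2)^2 ≡ 25^2 = 625 ≡ 44 (mod 83)
5^8 = (5^4)^2 ≡ 44^2 = 1936 ≡ 27 (mod 83)
5^16 = (5^8)^2 ≡ 27^2 = 729 ≡ 65 (mod 83)
5^17 = 5^16 · 5^1 ≡ 65 · 5 ≡ 76 (mod 83).
So M = 76. Jonas computes K = M^9 mod 83.
76^1 ≡ 76 (mod 83)
76^2 = (76^1)^2 ≡ 76^2 = 5776 ≡ 49 (mod 83)
76^4 = (76^2)^2 ≡ 49^2 = 2401 ≡ 77 (mod 83)
76^8 = (76^4)^2 ≡ 77^2 = 5929 ≡ 36 (mod 83)
76^9 = 76^8 · 76^1 ≡ 36 · 76 ≡ 80 (mod 83).

80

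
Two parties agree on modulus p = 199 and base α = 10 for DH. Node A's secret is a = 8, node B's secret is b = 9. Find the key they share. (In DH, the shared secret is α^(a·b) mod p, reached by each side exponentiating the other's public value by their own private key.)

63

Node B sends B = α^b mod p = 10^9 mod 199.
10^1 ≡ 10 (mod 199)
10^2 = (10^1)^2 ≡ 10^2 = 100 ≡ 100 (mod 199)
10^4 = (10^2)^2 ≡ 100^2 = 10000 ≡ 50 (mod 199)
10^8 = (10^4)^2 ≡ 50^2 = 2500 ≡ 112 (mod 199)
10^9 = 10^8 · 10^1 ≡ 112 · 10 ≡ 125 (mod 199).
So B = 125. Node A then computes K = B^a mod p = 125^8 mod 199.
125^1 ≡ 125 (mod 199)
125^2 = (125^1)^2 ≡ 125^2 = 15625 ≡ 103 (mod 199)
125^4 = (125^2)^2 ≡ 103^2 = 10609 ≡ 62 (mod 199)
125^8 = (125^4)^2 ≡ 62^2 = 3844 ≡ 63 (mod 199)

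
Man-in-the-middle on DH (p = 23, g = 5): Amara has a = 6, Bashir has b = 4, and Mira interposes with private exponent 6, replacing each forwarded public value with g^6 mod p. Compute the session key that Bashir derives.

2

Bashir receives Mira's public value M = 5^6 mod 23 instead of the honest one.
5^1 ≡ 5 (mod 23)
5^2 = (5^1)^2 ≡ 5^2 = 25 ≡ 2 (mod 23)
5^4 = (5^2)^2 ≡ 2^2 = 4 ≡ 4 (mod 23)
5^6 = 5^4 · 5^2 ≡ 4 · 2 ≡ 8 (mod 23).
So M = 8. Bashir computes K = M^4 mod 23.
8^1 ≡ 8 (mod 23)
8^2 = (8^1)^2 ≡ 8^2 = 64 ≡ 18 (mod 23)
8^4 = (8^2)^2 ≡ 18^2 = 324 ≡ 2 (mod 23)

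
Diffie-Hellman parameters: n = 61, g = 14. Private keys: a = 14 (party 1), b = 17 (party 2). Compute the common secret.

Party 2 sends B = g^b mod n = 14^17 mod 61.
14^1 ≡ 14 (mod 61)
14^2 = (14^1)^2 ≡ 14^2 = 196 ≡ 13 (mod 61)
14^4 = (14^2)^2 ≡ 13^2 = 169 ≡ 47 (mod 61)
14^8 = (14^4)^2 ≡ 47^2 = 2209 ≡ 13 (mod 61)
14^16 = (14^8)^2 ≡ 13^2 = 169 ≡ 47 (mod 61)
14^17 = 14^16 · 14^1 ≡ 47 · 14 ≡ 48 (mod 61).
So B = 48. Party 1 then computes K = B^a mod n = 48^14 mod 61.
48^1 ≡ 48 (mod 61)
48^2 = (48^1)^2 ≡ 48^2 = 2304 ≡ 47 (mod 61)
48^4 = (48^2)^2 ≡ 47^2 = 2209 ≡ 13 (mod 61)
48^8 = (48^4)^2 ≡ 13^2 = 169 ≡ 47 (mod 61)
48^14 = 48^8 · 48^4 · 48^2 ≡ 47 · 13 · 47 ≡ 47 (mod 61).

47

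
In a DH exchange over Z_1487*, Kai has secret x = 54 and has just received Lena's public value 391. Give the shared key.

Shared key K = 391^54 mod 1487.
391^1 ≡ 391 (mod 1487)
391^2 = (391^1)^2 ≡ 391^2 = 152881 ≡ 1207 (mod 1487)
391^4 = (391^2)^2 ≡ 1207^2 = 1456849 ≡ 1076 (mod 1487)
391^8 = (391^4)^2 ≡ 1076^2 = 1157776 ≡ 890 (mod 1487)
391^16 = (391^8)^2 ≡ 890^2 = 792100 ≡ 1016 (mod 1487)
391^32 = (391^16)^2 ≡ 1016^2 = 1032256 ≡ 278 (mod 1487)
391^54 = 391^32 · 391^16 · 391^4 · 391^2 ≡ 278 · 1016 · 1076 · 1207 ≡ 1429 (mod 1487).

1429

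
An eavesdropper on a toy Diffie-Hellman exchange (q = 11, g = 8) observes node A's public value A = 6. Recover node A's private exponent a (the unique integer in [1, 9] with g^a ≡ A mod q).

3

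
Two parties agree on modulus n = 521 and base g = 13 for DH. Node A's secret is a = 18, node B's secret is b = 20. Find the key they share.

284

Node A sends A = g^a mod n = 13^18 mod 521.
13^1 ≡ 13 (mod 521)
13^2 = (13^1)^2 ≡ 13^2 = 169 ≡ 169 (mod 521)
13^4 = (13^2)^2 ≡ 169^2 = 28561 ≡ 427 (mod 521)
13^8 = (13^4)^2 ≡ 427^2 = 182329 ≡ 500 (mod 521)
13^16 = (13^8)^2 ≡ 500^2 = 250000 ≡ 441 (mod 521)
13^18 = 13^16 · 13^2 ≡ 441 · 169 ≡ 26 (mod 521).
So A = 26. Node B then computes K = A^b mod n = 26^20 mod 521.
26^1 ≡ 26 (mod 521)
26^2 = (26^1)^2 ≡ 26^2 = 676 ≡ 155 (mod 521)
26^4 = (26^2)^2 ≡ 155^2 = 24025 ≡ 59 (mod 521)
26^8 = (26^4)^2 ≡ 59^2 = 3481 ≡ 355 (mod 521)
26^16 = (26^8)^2 ≡ 355^2 = 126025 ≡ 464 (mod 521)
26^20 = 26^16 · 26^4 ≡ 464 · 59 ≡ 284 (mod 521).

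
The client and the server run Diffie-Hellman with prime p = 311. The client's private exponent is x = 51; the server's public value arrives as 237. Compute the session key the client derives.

160

Shared key K = 237^51 mod 311.
237^1 ≡ 237 (mod 311)
237^2 = (237^1)^2 ≡ 237^2 = 56169 ≡ 189 (mod 311)
237^4 = (237^2)^2 ≡ 189^2 = 35721 ≡ 267 (mod 311)
237^8 = (237^4)^2 ≡ 267^2 = 71289 ≡ 70 (mod 311)
237^16 = (237^8)^2 ≡ 70^2 = 4900 ≡ 235 (mod 311)
237^32 = (237^16)^2 ≡ 235^2 = 55225 ≡ 178 (mod 311)
237^51 = 237^32 · 237^16 · 237^2 · 237^1 ≡ 178 · 235 · 189 · 237 ≡ 160 (mod 311).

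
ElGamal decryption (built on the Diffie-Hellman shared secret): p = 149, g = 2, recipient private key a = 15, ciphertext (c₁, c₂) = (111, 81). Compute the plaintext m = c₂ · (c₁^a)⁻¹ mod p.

Shared mask s = c₁^a mod p = 111^15 mod 149.
111^1 ≡ 111 (mod 149)
111^2 = (111^1)^2 ≡ 111^2 = 12321 ≡ 103 (mod 149)
111^4 = (111^2)^2 ≡ 103^2 = 10609 ≡ 30 (mod 149)
111^8 = (111^4)^2 ≡ 30^2 = 900 ≡ 6 (mod 149)
111^15 = 111^8 · 111^4 · 111^2 · 111^1 ≡ 6 · 30 · 103 · 111 ≡ 101 (mod 149).
So s = 101; s⁻¹ ≡ 90 (mod 149).
m = c₂ · s⁻¹ mod 149 = 81 · 90 mod 149 = 138.

138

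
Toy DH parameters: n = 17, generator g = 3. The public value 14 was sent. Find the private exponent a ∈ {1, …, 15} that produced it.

9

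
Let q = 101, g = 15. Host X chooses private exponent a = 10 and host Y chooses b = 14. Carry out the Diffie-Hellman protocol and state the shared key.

95

Host X sends A = g^a mod q = 15^10 mod 101.
15^1 ≡ 15 (mod 101)
15^2 = (15^1)^2 ≡ 15^2 = 225 ≡ 23 (mod 101)
15^4 = (15^2)^2 ≡ 23^2 = 529 ≡ 24 (mod 101)
15^8 = (15^4)^2 ≡ 24^2 = 576 ≡ 71 (mod 101)
15^10 = 15^8 · 15^2 ≡ 71 · 23 ≡ 17 (mod 101).
So A = 17. Host Y then computes K = A^b mod q = 17^14 mod 101.
17^1 ≡ 17 (mod 101)
17^2 = (17^1)^2 ≡ 17^2 = 289 ≡ 87 (mod 101)
17^4 = (17^2)^2 ≡ 87^2 = 7569 ≡ 95 (mod 101)
17^8 = (17^4)^2 ≡ 95^2 = 9025 ≡ 36 (mod 101)
17^14 = 17^8 · 17^4 · 17^2 ≡ 36 · 95 · 87 ≡ 95 (mod 101).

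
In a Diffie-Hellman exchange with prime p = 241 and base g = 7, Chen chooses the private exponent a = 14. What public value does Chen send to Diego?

188

Public value = 7^14 (mod 241).
7^1 ≡ 7 (mod 241)
7^2 = (7^1)^2 ≡ 7^2 = 49 ≡ 49 (mod 241)
7^4 = (7^2)^2 ≡ 49^2 = 2401 ≡ 232 (mod 241)
7^8 = (7^4)^2 ≡ 232^2 = 53824 ≡ 81 (mod 241)
7^14 = 7^8 · 7^4 · 7^2 ≡ 81 · 232 · 49 ≡ 188 (mod 241).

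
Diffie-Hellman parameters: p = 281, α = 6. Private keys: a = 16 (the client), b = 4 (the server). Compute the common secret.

The client sends A = α^a mod p = 6^16 mod 281.
6^1 ≡ 6 (mod 281)
6^2 = (6^1)^2 ≡ 6^2 = 36 ≡ 36 (mod 281)
6^4 = (6^2)^2 ≡ 36^2 = 1296 ≡ 172 (mod 281)
6^8 = (6^4)^2 ≡ 172^2 = 29584 ≡ 79 (mod 281)
6^16 = (6^8)^2 ≡ 79^2 = 6241 ≡ 59 (mod 281)
So A = 59. The server then computes K = A^b mod p = 59^4 mod 281.
59^1 ≡ 59 (mod 281)
59^2 = (59^1)^2 ≡ 59^2 = 3481 ≡ 109 (mod 281)
59^4 = (59^2)^2 ≡ 109^2 = 11881 ≡ 79 (mod 281)

79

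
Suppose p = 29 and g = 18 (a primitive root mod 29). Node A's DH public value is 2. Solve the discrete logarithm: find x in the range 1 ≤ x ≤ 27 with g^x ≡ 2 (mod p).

23

Try successive powers of 18 modulo 29:
18^1 ≡ 18
18^2 ≡ 5
18^3 ≡ 3
18^4 ≡ 25
18^5 ≡ 15
18^6 ≡ 9
18^7 ≡ 17
18^8 ≡ 16
18^9 ≡ 27
18^10 ≡ 22
18^11 ≡ 19
18^12 ≡ 23
18^13 ≡ 8
18^14 ≡ 28
18^15 ≡ 11
18^16 ≡ 24
18^17 ≡ 26
18^18 ≡ 4
18^19 ≡ 14
18^20 ≡ 20
18^21 ≡ 12
18^22 ≡ 13
18^23 ≡ 2
Found: x = 23.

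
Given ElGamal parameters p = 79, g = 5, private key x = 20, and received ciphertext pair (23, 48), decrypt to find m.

77

Shared mask s = c₁^x mod p = 23^20 mod 79.
23^1 ≡ 23 (mod 79)
23^2 = (23^1)^2 ≡ 23^2 = 529 ≡ 55 (mod 79)
23^4 = (23^2)^2 ≡ 55^2 = 3025 ≡ 23 (mod 79)
23^8 = (23^4)^2 ≡ 23^2 = 529 ≡ 55 (mod 79)
23^16 = (23^8)^2 ≡ 55^2 = 3025 ≡ 23 (mod 79)
23^20 = 23^16 · 23^4 ≡ 23 · 23 ≡ 55 (mod 79).
So s = 55; s⁻¹ ≡ 23 (mod 79).
m = c₂ · s⁻¹ mod 79 = 48 · 23 mod 79 = 77.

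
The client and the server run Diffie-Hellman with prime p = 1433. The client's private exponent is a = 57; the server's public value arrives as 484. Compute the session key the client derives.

1168

Shared key K = 484^57 mod 1433.
484^1 ≡ 484 (mod 1433)
484^2 = (484^1)^2 ≡ 484^2 = 234256 ≡ 677 (mod 1433)
484^4 = (484^2)^2 ≡ 677^2 = 458329 ≡ 1202 (mod 1433)
484^8 = (484^4)^2 ≡ 1202^2 = 1444804 ≡ 340 (mod 1433)
484^16 = (484^8)^2 ≡ 340^2 = 115600 ≡ 960 (mod 1433)
484^32 = (484^16)^2 ≡ 960^2 = 921600 ≡ 181 (mod 1433)
484^57 = 484^32 · 484^16 · 484^8 · 484^1 ≡ 181 · 960 · 340 · 484 ≡ 1168 (mod 1433).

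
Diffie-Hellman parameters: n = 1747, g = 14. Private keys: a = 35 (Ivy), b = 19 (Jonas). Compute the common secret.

Jonas sends B = g^b mod n = 14^19 mod 1747.
14^1 ≡ 14 (mod 1747)
14^2 = (14^1)^2 ≡ 14^2 = 196 ≡ 196 (mod 1747)
14^4 = (14^2)^2 ≡ 196^2 = 38416 ≡ 1729 (mod 1747)
14^8 = (14^4)^2 ≡ 1729^2 = 2989441 ≡ 324 (mod 1747)
14^16 = (14^8)^2 ≡ 324^2 = 104976 ≡ 156 (mod 1747)
14^19 = 14^16 · 14^2 · 14^1 ≡ 156 · 196 · 14 ≡ 49 (mod 1747).
So B = 49. Ivy then computes K = B^a mod n = 49^35 mod 1747.
49^1 ≡ 49 (mod 1747)
49^2 = (49^1)^2 ≡ 49^2 = 2401 ≡ 654 (mod 1747)
49^4 = (49^2)^2 ≡ 654^2 = 427716 ≡ 1448 (mod 1747)
49^8 = (49^4)^2 ≡ 1448^2 = 2096704 ≡ 304 (mod 1747)
49^16 = (49^8)^2 ≡ 304^2 = 92416 ≡ 1572 (mod 1747)
49^32 = (49^16)^2 ≡ 1572^2 = 2471184 ≡ 926 (mod 1747)
49^35 = 49^32 · 49^2 · 49^1 ≡ 926 · 654 · 49 ≡ 54 (mod 1747).

54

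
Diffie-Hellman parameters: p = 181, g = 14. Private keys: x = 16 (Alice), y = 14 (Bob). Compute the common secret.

Alice sends A = g^x mod p = 14^16 mod 181.
14^1 ≡ 14 (mod 181)
14^2 = (14^1)^2 ≡ 14^2 = 196 ≡ 15 (mod 181)
14^4 = (14^2)^2 ≡ 15^2 = 225 ≡ 44 (mod 181)
14^8 = (14^4)^2 ≡ 44^2 = 1936 ≡ 126 (mod 181)
14^16 = (14^8)^2 ≡ 126^2 = 15876 ≡ 129 (mod 181)
So A = 129. Bob then computes K = A^y mod p = 129^14 mod 181.
129^1 ≡ 129 (mod 181)
129^2 = (129^1)^2 ≡ 129^2 = 16641 ≡ 170 (mod 181)
129^4 = (129^2)^2 ≡ 170^2 = 28900 ≡ 121 (mod 181)
129^8 = (129^4)^2 ≡ 121^2 = 14641 ≡ 161 (mod 181)
129^14 = 129^8 · 129^4 · 129^2 ≡ 161 · 121 · 170 ≡ 13 (mod 181).

13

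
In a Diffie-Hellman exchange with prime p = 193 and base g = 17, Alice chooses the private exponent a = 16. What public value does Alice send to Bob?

Public value = 17^16 mod 193.
17^1 ≡ 17 (mod 193)
17^2 = (17^1)^2 ≡ 17^2 = 289 ≡ 96 (mod 193)
17^4 = (17^2)^2 ≡ 96^2 = 9216 ≡ 145 (mod 193)
17^8 = (17^4)^2 ≡ 145^2 = 21025 ≡ 181 (mod 193)
17^16 = (17^8)^2 ≡ 181^2 = 32761 ≡ 144 (mod 193)

144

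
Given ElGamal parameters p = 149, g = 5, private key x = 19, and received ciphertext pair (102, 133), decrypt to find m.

120

Shared mask s = c₁^x mod p = 102^19 mod 149.
102^1 ≡ 102 (mod 149)
102^2 = (102^1)^2 ≡ 102^2 = 10404 ≡ 123 (mod 149)
102^4 = (102^2)^2 ≡ 123^2 = 15129 ≡ 80 (mod 149)
102^8 = (102^4)^2 ≡ 80^2 = 6400 ≡ 142 (mod 149)
102^16 = (102^8)^2 ≡ 142^2 = 20164 ≡ 49 (mod 149)
102^19 = 102^16 · 102^2 · 102^1 ≡ 49 · 123 · 102 ≡ 129 (mod 149).
So s = 129; s⁻¹ ≡ 67 (mod 149).
m = c₂ · s⁻¹ mod 149 = 133 · 67 mod 149 = 120.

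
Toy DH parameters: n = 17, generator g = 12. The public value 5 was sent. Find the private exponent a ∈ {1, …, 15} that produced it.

Try successive powers of 12 modulo 17:
12^1 ≡ 12
12^2 ≡ 8
12^3 ≡ 11
12^4 ≡ 13
12^5 ≡ 3
12^6 ≡ 2
12^7 ≡ 7
12^8 ≡ 16
12^9 ≡ 5
Found: a = 9.

9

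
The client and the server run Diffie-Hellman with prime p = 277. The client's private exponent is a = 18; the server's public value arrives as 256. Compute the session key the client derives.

Shared key K = 256^18 mod 277.
256^1 ≡ 256 (mod 277)
256^2 = (256^1)^2 ≡ 256^2 = 65536 ≡ 164 (mod 277)
256^4 = (256^2)^2 ≡ 164^2 = 26896 ≡ 27 (mod 277)
256^8 = (256^4)^2 ≡ 27^2 = 729 ≡ 175 (mod 277)
256^16 = (256^8)^2 ≡ 175^2 = 30625 ≡ 155 (mod 277)
256^18 = 256^16 · 256^2 ≡ 155 · 164 ≡ 213 (mod 277).

213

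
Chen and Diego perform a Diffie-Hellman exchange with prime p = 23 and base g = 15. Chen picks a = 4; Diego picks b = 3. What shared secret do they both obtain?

Chen sends A = g^a mod p = 15^4 mod 23.
15^1 ≡ 15 (mod 23)
15^2 = (15^1)^2 ≡ 15^2 = 225 ≡ 18 (mod 23)
15^4 = (15^2)^2 ≡ 18^2 = 324 ≡ 2 (mod 23)
So A = 2. Diego then computes K = A^b mod p = 2^3 mod 23.
2^1 ≡ 2 (mod 23)
2^2 = (2^1)^2 ≡ 2^2 = 4 ≡ 4 (mod 23)
2^3 = 2^2 · 2^1 ≡ 4 · 2 ≡ 8 (mod 23).

8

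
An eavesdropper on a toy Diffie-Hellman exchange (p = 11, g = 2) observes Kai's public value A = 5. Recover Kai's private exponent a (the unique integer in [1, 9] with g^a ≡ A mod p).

4

Try successive powers of 2 modulo 11:
2^1 ≡ 2
2^2 ≡ 4
2^3 ≡ 8
2^4 ≡ 5
Found: a = 4.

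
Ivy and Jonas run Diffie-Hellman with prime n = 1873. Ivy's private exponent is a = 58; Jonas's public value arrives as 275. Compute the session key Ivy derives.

1785

Shared key K = 275^58 mod 1873.
275^1 ≡ 275 (mod 1873)
275^2 = (275^1)^2 ≡ 275^2 = 75625 ≡ 705 (mod 1873)
275^4 = (275^2)^2 ≡ 705^2 = 497025 ≡ 680 (mod 1873)
275^8 = (275^4)^2 ≡ 680^2 = 462400 ≡ 1642 (mod 1873)
275^16 = (275^8)^2 ≡ 1642^2 = 2696164 ≡ 917 (mod 1873)
275^32 = (275^16)^2 ≡ 917^2 = 840889 ≡ 1785 (mod 1873)
275^58 = 275^32 · 275^16 · 275^8 · 275^2 ≡ 1785 · 917 · 1642 · 705 ≡ 1785 (mod 1873).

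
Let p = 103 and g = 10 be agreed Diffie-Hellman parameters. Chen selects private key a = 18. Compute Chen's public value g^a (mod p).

Public value = 10^18 (mod 103).
10^1 ≡ 10 (mod 103)
10^2 = (10^1)^2 ≡ 10^2 = 100 ≡ 100 (mod 103)
10^4 = (10^2)^2 ≡ 100^2 = 10000 ≡ 9 (mod 103)
10^8 = (10^4)^2 ≡ 9^2 = 81 ≡ 81 (mod 103)
10^16 = (10^8)^2 ≡ 81^2 = 6561 ≡ 72 (mod 103)
10^18 = 10^16 · 10^2 ≡ 72 · 100 ≡ 93 (mod 103).

93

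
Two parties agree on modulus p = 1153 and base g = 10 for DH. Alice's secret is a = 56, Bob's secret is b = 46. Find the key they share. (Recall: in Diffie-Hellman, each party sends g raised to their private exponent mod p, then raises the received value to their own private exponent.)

Bob sends B = g^b mod p = 10^46 mod 1153.
10^1 ≡ 10 (mod 1153)
10^2 = (10^1)^2 ≡ 10^2 = 100 ≡ 100 (mod 1153)
10^4 = (10^2)^2 ≡ 100^2 = 10000 ≡ 776 (mod 1153)
10^8 = (10^4)^2 ≡ 776^2 = 602176 ≡ 310 (mod 1153)
10^16 = (10^8)^2 ≡ 310^2 = 96100 ≡ 401 (mod 1153)
10^32 = (10^16)^2 ≡ 401^2 = 160801 ≡ 534 (mod 1153)
10^46 = 10^32 · 10^8 · 10^4 · 10^2 ≡ 534 · 310 · 776 · 100 ≡ 89 (mod 1153).
So B = 89. Alice then computes K = B^a mod p = 89^56 mod 1153.
89^1 ≡ 89 (mod 1153)
89^2 = (89^1)^2 ≡ 89^2 = 7921 ≡ 1003 (mod 1153)
89^4 = (89^2)^2 ≡ 1003^2 = 1006009 ≡ 593 (mod 1153)
89^8 = (89^4)^2 ≡ 593^2 = 351649 ≡ 1137 (mod 1153)
89^16 = (89^8)^2 ≡ 1137^2 = 1292769 ≡ 256 (mod 1153)
89^32 = (89^16)^2 ≡ 256^2 = 65536 ≡ 968 (mod 1153)
89^56 = 89^32 · 89^16 · 89^8 ≡ 968 · 256 · 1137 ≡ 239 (mod 1153).

239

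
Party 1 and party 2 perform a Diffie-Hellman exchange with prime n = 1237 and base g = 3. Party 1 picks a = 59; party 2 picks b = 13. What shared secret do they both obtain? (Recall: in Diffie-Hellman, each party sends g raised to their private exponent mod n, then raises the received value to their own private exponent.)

232

Party 1 sends A = g^a mod n = 3^59 mod 1237.
3^1 ≡ 3 (mod 1237)
3^2 = (3^1)^2 ≡ 3^2 = 9 ≡ 9 (mod 1237)
3^4 = (3^2)^2 ≡ 9^2 = 81 ≡ 81 (mod 1237)
3^8 = (3^4)^2 ≡ 81^2 = 6561 ≡ 376 (mod 1237)
3^16 = (3^8)^2 ≡ 376^2 = 141376 ≡ 358 (mod 1237)
3^32 = (3^16)^2 ≡ 358^2 = 128164 ≡ 753 (mod 1237)
3^59 = 3^32 · 3^16 · 3^8 · 3^2 · 3^1 ≡ 753 · 358 · 376 · 9 · 3 ≡ 1188 (mod 1237).
So A = 1188. Party 2 then computes K = A^b mod n = 1188^13 mod 1237.
1188^1 ≡ 1188 (mod 1237)
1188^2 = (1188^1)^2 ≡ 1188^2 = 1411344 ≡ 1164 (mod 1237)
1188^4 = (1188^2)^2 ≡ 1164^2 = 1354896 ≡ 381 (mod 1237)
1188^8 = (1188^4)^2 ≡ 381^2 = 145161 ≡ 432 (mod 1237)
1188^13 = 1188^8 · 1188^4 · 1188^1 ≡ 432 · 381 · 1188 ≡ 232 (mod 1237).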